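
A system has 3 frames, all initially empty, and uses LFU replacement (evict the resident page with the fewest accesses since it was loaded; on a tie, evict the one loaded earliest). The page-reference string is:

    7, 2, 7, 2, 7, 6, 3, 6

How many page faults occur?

7 -> fault, frames [7]
2 -> fault, frames [7, 2]
7 -> hit
2 -> hit
7 -> hit
6 -> fault, frames [7, 2, 6]
3 -> fault, evict 6, frames [7, 2, 3]
6 -> fault, evict 3, frames [7, 2, 6]
Page faults: 5.

5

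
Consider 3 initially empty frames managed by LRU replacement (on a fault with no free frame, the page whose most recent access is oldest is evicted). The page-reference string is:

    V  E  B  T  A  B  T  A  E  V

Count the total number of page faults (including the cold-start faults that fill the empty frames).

V: miss, frames (V)
E: miss, frames (V E)
B: miss, frames (V E B)
T: miss, evict V, frames (E B T)
A: miss, evict E, frames (B T A)
B: hit
T: hit
A: hit
E: miss, evict B, frames (T A E)
V: miss, evict T, frames (A E V)
Page faults: 7.

7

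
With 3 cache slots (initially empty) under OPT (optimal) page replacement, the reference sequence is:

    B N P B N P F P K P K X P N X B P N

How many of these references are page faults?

B -> fault, frames (B)
N -> fault, frames (B N)
P -> fault, frames (B N P)
B -> hit
N -> hit
P -> hit
F -> fault, evict B, frames (N P F)
P -> hit
K -> fault, evict F, frames (N P K)
P -> hit
K -> hit
X -> fault, evict K, frames (N P X)
P -> hit
N -> hit
X -> hit
B -> fault, evict X, frames (N P B)
P -> hit
N -> hit
Page faults: 7.

7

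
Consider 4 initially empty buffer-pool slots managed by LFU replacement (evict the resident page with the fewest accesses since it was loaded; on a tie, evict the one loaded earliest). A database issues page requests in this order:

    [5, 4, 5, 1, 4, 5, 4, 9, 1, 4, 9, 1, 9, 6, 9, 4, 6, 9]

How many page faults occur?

5

5: miss, frames (5)
4: miss, frames (5 4)
5: hit
1: miss, frames (5 4 1)
4: hit
5: hit
4: hit
9: miss, frames (5 4 1 9)
1: hit
4: hit
9: hit
1: hit
9: hit
6: miss, evict 5, frames (4 1 9 6)
9: hit
4: hit
6: hit
9: hit
Page faults: 5.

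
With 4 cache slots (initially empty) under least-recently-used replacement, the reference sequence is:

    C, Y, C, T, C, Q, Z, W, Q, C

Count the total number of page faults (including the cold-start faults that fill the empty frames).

C → miss, frames (C)
Y → miss, frames (C Y)
C → hit
T → miss, frames (Y C T)
C → hit
Q → miss, frames (Y T C Q)
Z → miss, evict Y, frames (T C Q Z)
W → miss, evict T, frames (C Q Z W)
Q → hit
C → hit
Page faults: 6.

6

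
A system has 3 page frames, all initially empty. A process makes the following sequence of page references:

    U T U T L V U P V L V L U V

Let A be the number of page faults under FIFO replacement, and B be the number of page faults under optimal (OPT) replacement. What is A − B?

3

Under FIFO: F F . . F F F F . F F . F . → 9 faults.
Under OPT: F F . . F F . F . . . . F . → 6 faults.
A − B = 9 − 6 = 3.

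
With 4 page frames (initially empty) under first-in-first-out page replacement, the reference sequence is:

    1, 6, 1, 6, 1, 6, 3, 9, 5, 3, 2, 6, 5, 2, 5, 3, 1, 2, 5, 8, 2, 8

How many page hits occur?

1: miss, frames (1)
6: miss, frames (1 6)
1: hit
6: hit
1: hit
6: hit
3: miss, frames (1 6 3)
9: miss, frames (1 6 3 9)
5: miss, evict 1, frames (6 3 9 5)
3: hit
2: miss, evict 6, frames (3 9 5 2)
6: miss, evict 3, frames (9 5 2 6)
5: hit
2: hit
5: hit
3: miss, evict 9, frames (5 2 6 3)
1: miss, evict 5, frames (2 6 3 1)
2: hit
5: miss, evict 2, frames (6 3 1 5)
8: miss, evict 6, frames (3 1 5 8)
2: miss, evict 3, frames (1 5 8 2)
8: hit
Hits: 10.

10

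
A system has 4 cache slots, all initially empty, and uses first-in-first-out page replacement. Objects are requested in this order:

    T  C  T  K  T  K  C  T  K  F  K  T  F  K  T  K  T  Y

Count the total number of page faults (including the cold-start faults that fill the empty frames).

5

T -> fault, frames [T]
C -> fault, frames [T, C]
T -> hit
K -> fault, frames [T, C, K]
T -> hit
K -> hit
C -> hit
T -> hit
K -> hit
F -> fault, frames [T, C, K, F]
K -> hit
T -> hit
F -> hit
K -> hit
T -> hit
K -> hit
T -> hit
Y -> fault, evict T, frames [C, K, F, Y]
Page faults: 5.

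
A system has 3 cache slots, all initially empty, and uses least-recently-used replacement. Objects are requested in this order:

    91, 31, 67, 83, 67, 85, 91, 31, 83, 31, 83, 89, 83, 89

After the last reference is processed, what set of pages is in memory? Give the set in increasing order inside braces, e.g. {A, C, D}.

91: fault, frames {91}
31: fault, frames {91,31}
67: fault, frames {91,31,67}
83: fault, evict 91, frames {31,67,83}
67: hit
85: fault, evict 31, frames {83,67,85}
91: fault, evict 83, frames {67,85,91}
31: fault, evict 67, frames {85,91,31}
83: fault, evict 85, frames {91,31,83}
31: hit
83: hit
89: fault, evict 91, frames {31,83,89}
83: hit
89: hit

{31, 83, 89}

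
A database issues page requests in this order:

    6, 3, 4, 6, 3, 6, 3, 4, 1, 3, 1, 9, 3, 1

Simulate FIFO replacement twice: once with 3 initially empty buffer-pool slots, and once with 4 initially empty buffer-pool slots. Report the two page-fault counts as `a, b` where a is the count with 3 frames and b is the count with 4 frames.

3 frames: F F F . . . . . F . . F F . → 6 faults.
4 frames: F F F . . . . . F . . F . . → 5 faults.
5 < 6: adding a frame reduced faults, as is typical.

6, 5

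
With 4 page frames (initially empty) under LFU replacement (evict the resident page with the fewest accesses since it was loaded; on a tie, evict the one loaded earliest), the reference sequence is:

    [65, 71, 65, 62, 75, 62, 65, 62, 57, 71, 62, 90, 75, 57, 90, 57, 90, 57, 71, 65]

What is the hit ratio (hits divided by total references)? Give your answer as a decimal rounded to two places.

65: miss, frames {65}
71: miss, frames {65,71}
65: hit
62: miss, frames {65,71,62}
75: miss, frames {65,71,62,75}
62: hit
65: hit
62: hit
57: miss, evict 71, frames {65,62,75,57}
71: miss, evict 75, frames {65,62,57,71}
62: hit
90: miss, evict 57, frames {65,62,71,90}
75: miss, evict 71, frames {65,62,90,75}
57: miss, evict 90, frames {65,62,75,57}
90: miss, evict 75, frames {65,62,57,90}
57: hit
90: hit
57: hit
71: miss, evict 90, frames {65,62,57,71}
65: hit
Hits: 9 of 20 references → 9/20 = 0.4500.

0.45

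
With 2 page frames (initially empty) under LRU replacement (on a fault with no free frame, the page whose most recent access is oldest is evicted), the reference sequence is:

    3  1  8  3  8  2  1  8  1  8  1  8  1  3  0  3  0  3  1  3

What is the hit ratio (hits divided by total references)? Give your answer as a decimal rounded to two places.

0.50

3: fault, frames (3)
1: fault, frames (3 1)
8: fault, evict 3, frames (1 8)
3: fault, evict 1, frames (8 3)
8: hit
2: fault, evict 3, frames (8 2)
1: fault, evict 8, frames (2 1)
8: fault, evict 2, frames (1 8)
1: hit
8: hit
1: hit
8: hit
1: hit
3: fault, evict 8, frames (1 3)
0: fault, evict 1, frames (3 0)
3: hit
0: hit
3: hit
1: fault, evict 0, frames (3 1)
3: hit
Hits: 10 of 20 references → 10/20 = 0.5000.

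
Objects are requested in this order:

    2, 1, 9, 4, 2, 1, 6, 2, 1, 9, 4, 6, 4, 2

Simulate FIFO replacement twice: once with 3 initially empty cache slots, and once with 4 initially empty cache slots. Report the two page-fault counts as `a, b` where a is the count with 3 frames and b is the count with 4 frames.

3 frames: F F F F F F F . . F F . . F → 10 faults.
4 frames: F F F F . . F F F F F F . F → 11 faults.
11 > 10: adding a frame increased faults — Belady's anomaly.

10, 11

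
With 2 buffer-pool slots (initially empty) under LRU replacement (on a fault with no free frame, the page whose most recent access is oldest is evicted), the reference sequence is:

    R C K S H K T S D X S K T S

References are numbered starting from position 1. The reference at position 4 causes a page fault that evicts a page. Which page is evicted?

pos 1: R → fault, frames {R}
pos 2: C → fault, frames {R,C}
pos 3: K → fault, evict R, frames {C,K}
pos 4: S → fault, evict C, frames {K,S}
At position 4, page C is evicted.

C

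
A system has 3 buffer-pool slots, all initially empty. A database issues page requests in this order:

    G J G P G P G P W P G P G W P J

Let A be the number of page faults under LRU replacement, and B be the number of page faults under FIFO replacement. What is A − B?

Under LRU: F F . F . . . . F . . . . . . F → 5 faults.
Under FIFO: F F . F . . . . F . F . . . . F → 6 faults.
A − B = 5 − 6 = -1.

-1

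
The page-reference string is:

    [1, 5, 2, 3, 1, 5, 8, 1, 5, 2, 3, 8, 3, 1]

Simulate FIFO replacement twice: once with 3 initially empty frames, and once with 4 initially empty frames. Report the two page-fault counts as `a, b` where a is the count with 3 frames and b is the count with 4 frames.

3 frames: F F F F F F F . . F F . . F → 10 faults.
4 frames: F F F F . . F F F F F F . F → 11 faults.
11 > 10: adding a frame increased faults — Belady's anomaly.

10, 11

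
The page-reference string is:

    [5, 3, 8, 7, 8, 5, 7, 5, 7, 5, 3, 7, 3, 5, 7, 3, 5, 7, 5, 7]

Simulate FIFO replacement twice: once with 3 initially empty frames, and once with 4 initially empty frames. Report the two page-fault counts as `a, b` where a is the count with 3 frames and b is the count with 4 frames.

3 frames: F F F F . F . . . . F . . . . . . . . . → 6 faults.
4 frames: F F F F . . . . . . . . . . . . . . . . → 4 faults.
4 < 6: adding a frame reduced faults, as is typical.

6, 4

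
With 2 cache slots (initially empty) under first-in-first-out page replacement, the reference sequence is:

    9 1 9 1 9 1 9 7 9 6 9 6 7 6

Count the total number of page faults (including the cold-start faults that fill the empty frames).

9 -> fault, frames [9]
1 -> fault, frames [9, 1]
9 -> hit
1 -> hit
9 -> hit
1 -> hit
9 -> hit
7 -> fault, evict 9, frames [1, 7]
9 -> fault, evict 1, frames [7, 9]
6 -> fault, evict 7, frames [9, 6]
9 -> hit
6 -> hit
7 -> fault, evict 9, frames [6, 7]
6 -> hit
Page faults: 6.

6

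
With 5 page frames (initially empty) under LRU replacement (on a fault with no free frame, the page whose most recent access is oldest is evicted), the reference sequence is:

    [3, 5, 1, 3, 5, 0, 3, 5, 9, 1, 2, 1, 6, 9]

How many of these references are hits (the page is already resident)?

3 -> fault, frames {3}
5 -> fault, frames {3,5}
1 -> fault, frames {3,5,1}
3 -> hit
5 -> hit
0 -> fault, frames {1,3,5,0}
3 -> hit
5 -> hit
9 -> fault, frames {1,0,3,5,9}
1 -> hit
2 -> fault, evict 0, frames {3,5,9,1,2}
1 -> hit
6 -> fault, evict 3, frames {5,9,2,1,6}
9 -> hit
Hits: 7.

7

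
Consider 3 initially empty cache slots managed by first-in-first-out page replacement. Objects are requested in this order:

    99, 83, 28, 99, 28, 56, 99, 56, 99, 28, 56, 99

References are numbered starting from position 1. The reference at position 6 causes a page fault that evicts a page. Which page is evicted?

99

pos 1: 99 → miss, frames [99]
pos 2: 83 → miss, frames [99, 83]
pos 3: 28 → miss, frames [99, 83, 28]
pos 4: 99 → hit
pos 5: 28 → hit
pos 6: 56 → miss, evict 99, frames [83, 28, 56]
At position 6, page 99 is evicted.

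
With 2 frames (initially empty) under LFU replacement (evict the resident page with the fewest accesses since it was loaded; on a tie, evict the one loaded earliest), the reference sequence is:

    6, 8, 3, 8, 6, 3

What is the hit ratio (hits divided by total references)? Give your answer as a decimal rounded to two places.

6 → fault, frames (6)
8 → fault, frames (6 8)
3 → fault, evict 6, frames (8 3)
8 → hit
6 → fault, evict 3, frames (8 6)
3 → fault, evict 6, frames (8 3)
Hits: 1 of 6 references → 1/6 = 0.1667.

0.17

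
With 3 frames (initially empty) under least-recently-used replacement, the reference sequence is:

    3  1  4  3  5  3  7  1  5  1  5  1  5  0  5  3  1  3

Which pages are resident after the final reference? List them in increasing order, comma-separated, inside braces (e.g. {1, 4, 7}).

{1, 3, 5}

3: miss, frames [3]
1: miss, frames [3, 1]
4: miss, frames [3, 1, 4]
3: hit
5: miss, evict 1, frames [4, 3, 5]
3: hit
7: miss, evict 4, frames [5, 3, 7]
1: miss, evict 5, frames [3, 7, 1]
5: miss, evict 3, frames [7, 1, 5]
1: hit
5: hit
1: hit
5: hit
0: miss, evict 7, frames [1, 5, 0]
5: hit
3: miss, evict 1, frames [0, 5, 3]
1: miss, evict 0, frames [5, 3, 1]
3: hit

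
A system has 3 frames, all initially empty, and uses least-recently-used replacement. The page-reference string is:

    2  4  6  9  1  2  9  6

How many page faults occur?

7

2: miss, frames [2]
4: miss, frames [2, 4]
6: miss, frames [2, 4, 6]
9: miss, evict 2, frames [4, 6, 9]
1: miss, evict 4, frames [6, 9, 1]
2: miss, evict 6, frames [9, 1, 2]
9: hit
6: miss, evict 1, frames [2, 9, 6]
Page faults: 7.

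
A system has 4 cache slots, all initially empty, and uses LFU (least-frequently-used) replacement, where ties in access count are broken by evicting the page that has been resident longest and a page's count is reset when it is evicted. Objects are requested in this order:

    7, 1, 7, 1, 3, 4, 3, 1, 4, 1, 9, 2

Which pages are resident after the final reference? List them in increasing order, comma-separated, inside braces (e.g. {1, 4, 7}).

7: fault, frames (7)
1: fault, frames (7 1)
7: hit
1: hit
3: fault, frames (7 1 3)
4: fault, frames (7 1 3 4)
3: hit
1: hit
4: hit
1: hit
9: fault, evict 7, frames (1 3 4 9)
2: fault, evict 9, frames (1 3 4 2)

{1, 2, 3, 4}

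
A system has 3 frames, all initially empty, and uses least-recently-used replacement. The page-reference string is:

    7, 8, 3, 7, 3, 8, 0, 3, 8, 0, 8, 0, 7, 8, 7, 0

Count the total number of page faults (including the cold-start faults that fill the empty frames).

7 -> fault, frames (7)
8 -> fault, frames (7 8)
3 -> fault, frames (7 8 3)
7 -> hit
3 -> hit
8 -> hit
0 -> fault, evict 7, frames (3 8 0)
3 -> hit
8 -> hit
0 -> hit
8 -> hit
0 -> hit
7 -> fault, evict 3, frames (8 0 7)
8 -> hit
7 -> hit
0 -> hit
Page faults: 5.

5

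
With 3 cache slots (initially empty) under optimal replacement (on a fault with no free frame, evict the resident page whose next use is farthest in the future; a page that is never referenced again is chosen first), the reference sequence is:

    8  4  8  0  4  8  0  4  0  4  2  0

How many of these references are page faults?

8 → fault, frames {8}
4 → fault, frames {8,4}
8 → hit
0 → fault, frames {8,4,0}
4 → hit
8 → hit
0 → hit
4 → hit
0 → hit
4 → hit
2 → fault, evict 4, frames {8,0,2}
0 → hit
Page faults: 4.

4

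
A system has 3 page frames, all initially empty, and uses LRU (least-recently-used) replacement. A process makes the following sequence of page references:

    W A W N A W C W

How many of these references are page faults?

W -> miss, frames (W)
A -> miss, frames (W A)
W -> hit
N -> miss, frames (A W N)
A -> hit
W -> hit
C -> miss, evict N, frames (A W C)
W -> hit
Page faults: 4.

4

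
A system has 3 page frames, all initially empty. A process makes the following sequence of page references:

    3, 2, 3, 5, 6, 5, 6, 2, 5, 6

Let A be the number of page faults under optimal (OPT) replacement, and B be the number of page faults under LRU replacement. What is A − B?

-1

Under OPT: F F . F F . . . . . → 4 faults.
Under LRU: F F . F F . . F . . → 5 faults.
A − B = 4 − 5 = -1.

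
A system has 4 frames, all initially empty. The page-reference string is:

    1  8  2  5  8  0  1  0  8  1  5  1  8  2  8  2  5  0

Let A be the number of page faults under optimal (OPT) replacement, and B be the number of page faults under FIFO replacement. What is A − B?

-4

Under OPT: F F F F . F . . . . . . . F . . . . → 6 faults.
Under FIFO: F F F F . F F . F . . . . F . . F F → 10 faults.
A − B = 6 − 10 = -4.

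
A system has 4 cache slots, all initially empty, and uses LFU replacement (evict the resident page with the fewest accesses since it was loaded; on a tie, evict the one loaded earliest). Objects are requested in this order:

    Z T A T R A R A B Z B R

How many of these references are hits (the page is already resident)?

Z → fault, frames [Z]
T → fault, frames [Z, T]
A → fault, frames [Z, T, A]
T → hit
R → fault, frames [Z, T, A, R]
A → hit
R → hit
A → hit
B → fault, evict Z, frames [T, A, R, B]
Z → fault, evict B, frames [T, A, R, Z]
B → fault, evict Z, frames [T, A, R, B]
R → hit
Hits: 5.

5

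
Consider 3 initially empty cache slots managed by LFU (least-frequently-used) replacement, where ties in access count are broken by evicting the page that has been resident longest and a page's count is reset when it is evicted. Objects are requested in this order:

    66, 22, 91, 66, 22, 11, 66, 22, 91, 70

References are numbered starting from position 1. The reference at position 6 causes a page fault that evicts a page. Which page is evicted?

91

pos 1: 66 -> miss, frames {66}
pos 2: 22 -> miss, frames {66,22}
pos 3: 91 -> miss, frames {66,22,91}
pos 4: 66 -> hit
pos 5: 22 -> hit
pos 6: 11 -> miss, evict 91, frames {66,22,11}
At position 6, page 91 is evicted.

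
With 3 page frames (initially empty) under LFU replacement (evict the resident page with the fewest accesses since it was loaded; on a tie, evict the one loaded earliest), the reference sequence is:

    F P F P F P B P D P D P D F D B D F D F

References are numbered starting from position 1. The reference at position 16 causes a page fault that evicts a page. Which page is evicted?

F

pos 1: F -> miss, frames (F)
pos 2: P -> miss, frames (F P)
pos 3: F -> hit
pos 4: P -> hit
pos 5: F -> hit
pos 6: P -> hit
pos 7: B -> miss, frames (F P B)
pos 8: P -> hit
pos 9: D -> miss, evict B, frames (F P D)
pos 10: P -> hit
pos 11: D -> hit
pos 12: P -> hit
pos 13: D -> hit
pos 14: F -> hit
pos 15: D -> hit
pos 16: B -> miss, evict F, frames (P D B)
At position 16, page F is evicted.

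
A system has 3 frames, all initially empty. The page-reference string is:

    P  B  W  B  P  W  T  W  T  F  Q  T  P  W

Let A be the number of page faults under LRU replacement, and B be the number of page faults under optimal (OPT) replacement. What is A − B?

1

Under LRU: F F F . . . F . . F F . F F → 8 faults.
Under OPT: F F F . . . F . . F F . . F → 7 faults.
A − B = 8 − 7 = 1.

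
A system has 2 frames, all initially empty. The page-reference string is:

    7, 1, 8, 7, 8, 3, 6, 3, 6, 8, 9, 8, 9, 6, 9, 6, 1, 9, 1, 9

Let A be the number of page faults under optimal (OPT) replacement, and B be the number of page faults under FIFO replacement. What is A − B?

Under OPT: F F F . . F F . . F F . . F . . F . . . → 9 faults.
Under FIFO: F F F F . F F . . F F . . F . . F F . . → 11 faults.
A − B = 9 − 11 = -2.

-2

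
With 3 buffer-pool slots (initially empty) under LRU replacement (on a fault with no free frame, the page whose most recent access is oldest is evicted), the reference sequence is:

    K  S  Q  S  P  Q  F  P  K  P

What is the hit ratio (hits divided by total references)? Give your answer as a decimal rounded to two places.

0.40

K: miss, frames (K)
S: miss, frames (K S)
Q: miss, frames (K S Q)
S: hit
P: miss, evict K, frames (Q S P)
Q: hit
F: miss, evict S, frames (P Q F)
P: hit
K: miss, evict Q, frames (F P K)
P: hit
Hits: 4 of 10 references → 4/10 = 0.4000.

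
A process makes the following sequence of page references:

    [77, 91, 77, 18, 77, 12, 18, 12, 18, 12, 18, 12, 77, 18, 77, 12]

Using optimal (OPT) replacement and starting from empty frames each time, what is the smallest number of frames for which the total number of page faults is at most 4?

f=1: 16 faults
f=2: 6 faults
f=3: 4 faults
f=4: 4 faults
Smallest f with faults ≤ 4 is 3.

3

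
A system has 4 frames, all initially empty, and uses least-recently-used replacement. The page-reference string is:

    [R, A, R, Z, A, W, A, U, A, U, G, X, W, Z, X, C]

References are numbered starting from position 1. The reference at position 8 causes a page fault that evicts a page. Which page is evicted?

R

pos 1: R: miss, frames {R}
pos 2: A: miss, frames {R,A}
pos 3: R: hit
pos 4: Z: miss, frames {A,R,Z}
pos 5: A: hit
pos 6: W: miss, frames {R,Z,A,W}
pos 7: A: hit
pos 8: U: miss, evict R, frames {Z,W,A,U}
At position 8, page R is evicted.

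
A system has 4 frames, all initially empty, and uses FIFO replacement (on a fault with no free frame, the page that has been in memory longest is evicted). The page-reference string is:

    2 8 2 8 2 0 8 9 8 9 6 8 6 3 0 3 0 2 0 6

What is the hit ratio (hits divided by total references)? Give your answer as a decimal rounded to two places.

0.60

2 -> miss, frames {2}
8 -> miss, frames {2,8}
2 -> hit
8 -> hit
2 -> hit
0 -> miss, frames {2,8,0}
8 -> hit
9 -> miss, frames {2,8,0,9}
8 -> hit
9 -> hit
6 -> miss, evict 2, frames {8,0,9,6}
8 -> hit
6 -> hit
3 -> miss, evict 8, frames {0,9,6,3}
0 -> hit
3 -> hit
0 -> hit
2 -> miss, evict 0, frames {9,6,3,2}
0 -> miss, evict 9, frames {6,3,2,0}
6 -> hit
Hits: 12 of 20 references → 12/20 = 0.6000.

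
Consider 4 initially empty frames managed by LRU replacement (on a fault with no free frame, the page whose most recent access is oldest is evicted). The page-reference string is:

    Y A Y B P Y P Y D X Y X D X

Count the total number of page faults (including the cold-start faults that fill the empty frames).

6

Y: fault, frames [Y]
A: fault, frames [Y, A]
Y: hit
B: fault, frames [A, Y, B]
P: fault, frames [A, Y, B, P]
Y: hit
P: hit
Y: hit
D: fault, evict A, frames [B, P, Y, D]
X: fault, evict B, frames [P, Y, D, X]
Y: hit
X: hit
D: hit
X: hit
Page faults: 6.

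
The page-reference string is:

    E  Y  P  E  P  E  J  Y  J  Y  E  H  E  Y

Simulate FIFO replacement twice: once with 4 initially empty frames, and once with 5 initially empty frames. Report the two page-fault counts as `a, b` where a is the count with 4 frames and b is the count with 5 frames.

4 frames: F F F . . . F . . . . F F F → 7 faults.
5 frames: F F F . . . F . . . . F . . → 5 faults.
5 < 7: adding a frame reduced faults, as is typical.

7, 5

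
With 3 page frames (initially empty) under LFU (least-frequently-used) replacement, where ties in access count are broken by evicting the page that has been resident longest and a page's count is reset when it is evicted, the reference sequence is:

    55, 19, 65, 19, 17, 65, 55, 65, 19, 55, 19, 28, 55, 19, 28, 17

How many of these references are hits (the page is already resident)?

7

55 -> miss, frames {55}
19 -> miss, frames {55,19}
65 -> miss, frames {55,19,65}
19 -> hit
17 -> miss, evict 55, frames {19,65,17}
65 -> hit
55 -> miss, evict 17, frames {19,65,55}
65 -> hit
19 -> hit
55 -> hit
19 -> hit
28 -> miss, evict 55, frames {19,65,28}
55 -> miss, evict 28, frames {19,65,55}
19 -> hit
28 -> miss, evict 55, frames {19,65,28}
17 -> miss, evict 28, frames {19,65,17}
Hits: 7.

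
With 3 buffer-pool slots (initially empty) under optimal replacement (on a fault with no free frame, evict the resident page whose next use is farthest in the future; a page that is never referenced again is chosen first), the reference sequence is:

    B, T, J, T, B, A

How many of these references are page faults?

B -> fault, frames {B}
T -> fault, frames {B,T}
J -> fault, frames {B,T,J}
T -> hit
B -> hit
A -> fault, evict J, frames {B,T,A}
Page faults: 4.

4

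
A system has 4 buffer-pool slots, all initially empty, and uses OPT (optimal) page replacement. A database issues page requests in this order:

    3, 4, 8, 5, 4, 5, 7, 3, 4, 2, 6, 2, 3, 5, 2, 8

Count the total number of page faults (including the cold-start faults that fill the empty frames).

8

3 -> fault, frames (3)
4 -> fault, frames (3 4)
8 -> fault, frames (3 4 8)
5 -> fault, frames (3 4 8 5)
4 -> hit
5 -> hit
7 -> fault, evict 8, frames (3 4 5 7)
3 -> hit
4 -> hit
2 -> fault, evict 7, frames (3 4 5 2)
6 -> fault, evict 4, frames (3 5 2 6)
2 -> hit
3 -> hit
5 -> hit
2 -> hit
8 -> fault, evict 6, frames (3 5 2 8)
Page faults: 8.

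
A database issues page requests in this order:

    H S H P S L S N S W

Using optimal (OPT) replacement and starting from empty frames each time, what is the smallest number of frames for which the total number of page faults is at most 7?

f=1: 10 faults
f=2: 6 faults
f=3: 6 faults
f=4: 6 faults
f=5: 6 faults
f=6: 6 faults
Smallest f with faults ≤ 7 is 2.

2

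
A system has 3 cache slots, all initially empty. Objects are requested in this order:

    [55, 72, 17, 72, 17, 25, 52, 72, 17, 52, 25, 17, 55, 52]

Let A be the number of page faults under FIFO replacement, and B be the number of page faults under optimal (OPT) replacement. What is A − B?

3

Under FIFO: F F F . . F F F F . F . F F → 10 faults.
Under OPT: F F F . . F F . . . F . F . → 7 faults.
A − B = 10 − 7 = 3.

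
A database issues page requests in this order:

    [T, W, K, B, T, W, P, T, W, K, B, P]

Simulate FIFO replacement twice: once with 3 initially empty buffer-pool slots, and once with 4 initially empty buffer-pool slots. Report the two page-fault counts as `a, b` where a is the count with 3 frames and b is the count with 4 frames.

9, 10

3 frames: F F F F F F F . . F F . → 9 faults.
4 frames: F F F F . . F F F F F F → 10 faults.
10 > 9: adding a frame increased faults — Belady's anomaly.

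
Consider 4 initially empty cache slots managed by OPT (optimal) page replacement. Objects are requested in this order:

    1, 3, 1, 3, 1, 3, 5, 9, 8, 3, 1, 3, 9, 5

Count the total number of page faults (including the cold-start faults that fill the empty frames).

1: miss, frames [1]
3: miss, frames [1, 3]
1: hit
3: hit
1: hit
3: hit
5: miss, frames [1, 3, 5]
9: miss, frames [1, 3, 5, 9]
8: miss, evict 5, frames [1, 3, 9, 8]
3: hit
1: hit
3: hit
9: hit
5: miss, evict 8, frames [1, 3, 9, 5]
Page faults: 6.

6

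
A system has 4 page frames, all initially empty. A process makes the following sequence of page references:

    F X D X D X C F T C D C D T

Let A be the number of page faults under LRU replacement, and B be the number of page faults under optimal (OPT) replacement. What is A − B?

Under LRU: F F F . . . F . F . F . . . → 6 faults.
Under OPT: F F F . . . F . F . . . . . → 5 faults.
A − B = 6 − 5 = 1.

1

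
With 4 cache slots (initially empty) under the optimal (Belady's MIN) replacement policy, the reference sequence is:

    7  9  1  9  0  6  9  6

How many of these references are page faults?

5

7 → fault, frames {7}
9 → fault, frames {7,9}
1 → fault, frames {7,9,1}
9 → hit
0 → fault, frames {7,9,1,0}
6 → fault, evict 0, frames {7,9,1,6}
9 → hit
6 → hit
Page faults: 5.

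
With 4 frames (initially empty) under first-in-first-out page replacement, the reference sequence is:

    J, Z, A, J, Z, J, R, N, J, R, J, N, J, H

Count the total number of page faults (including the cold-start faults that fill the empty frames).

7

J → miss, frames (J)
Z → miss, frames (J Z)
A → miss, frames (J Z A)
J → hit
Z → hit
J → hit
R → miss, frames (J Z A R)
N → miss, evict J, frames (Z A R N)
J → miss, evict Z, frames (A R N J)
R → hit
J → hit
N → hit
J → hit
H → miss, evict A, frames (R N J H)
Page faults: 7.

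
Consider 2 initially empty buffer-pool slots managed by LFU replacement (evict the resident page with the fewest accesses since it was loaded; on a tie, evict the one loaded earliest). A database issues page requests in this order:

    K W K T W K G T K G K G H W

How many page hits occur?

K -> miss, frames [K]
W -> miss, frames [K, W]
K -> hit
T -> miss, evict W, frames [K, T]
W -> miss, evict T, frames [K, W]
K -> hit
G -> miss, evict W, frames [K, G]
T -> miss, evict G, frames [K, T]
K -> hit
G -> miss, evict T, frames [K, G]
K -> hit
G -> hit
H -> miss, evict G, frames [K, H]
W -> miss, evict H, frames [K, W]
Hits: 5.

5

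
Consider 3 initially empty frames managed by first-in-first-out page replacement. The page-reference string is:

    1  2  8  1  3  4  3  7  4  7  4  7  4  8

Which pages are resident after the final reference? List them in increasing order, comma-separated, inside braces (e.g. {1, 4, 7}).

1 → fault, frames {1}
2 → fault, frames {1,2}
8 → fault, frames {1,2,8}
1 → hit
3 → fault, evict 1, frames {2,8,3}
4 → fault, evict 2, frames {8,3,4}
3 → hit
7 → fault, evict 8, frames {3,4,7}
4 → hit
7 → hit
4 → hit
7 → hit
4 → hit
8 → fault, evict 3, frames {4,7,8}

{4, 7, 8}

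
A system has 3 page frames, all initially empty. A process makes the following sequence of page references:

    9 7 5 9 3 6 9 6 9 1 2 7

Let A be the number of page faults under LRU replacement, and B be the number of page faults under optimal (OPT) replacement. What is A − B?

1

Under LRU: F F F . F F . . . F F F → 8 faults.
Under OPT: F F F . F F . . . F F . → 7 faults.
A − B = 8 − 7 = 1.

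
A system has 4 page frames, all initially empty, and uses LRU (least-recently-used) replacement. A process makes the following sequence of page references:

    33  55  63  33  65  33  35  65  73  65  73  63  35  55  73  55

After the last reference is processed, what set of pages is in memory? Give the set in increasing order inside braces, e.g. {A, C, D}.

33 → miss, frames (33)
55 → miss, frames (33 55)
63 → miss, frames (33 55 63)
33 → hit
65 → miss, frames (55 63 33 65)
33 → hit
35 → miss, evict 55, frames (63 65 33 35)
65 → hit
73 → miss, evict 63, frames (33 35 65 73)
65 → hit
73 → hit
63 → miss, evict 33, frames (35 65 73 63)
35 → hit
55 → miss, evict 65, frames (73 63 35 55)
73 → hit
55 → hit

{35, 55, 63, 73}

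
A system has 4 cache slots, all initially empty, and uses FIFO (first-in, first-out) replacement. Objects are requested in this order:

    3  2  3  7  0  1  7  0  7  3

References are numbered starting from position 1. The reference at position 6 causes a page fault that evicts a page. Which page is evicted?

pos 1: 3 → fault, frames [3]
pos 2: 2 → fault, frames [3, 2]
pos 3: 3 → hit
pos 4: 7 → fault, frames [3, 2, 7]
pos 5: 0 → fault, frames [3, 2, 7, 0]
pos 6: 1 → fault, evict 3, frames [2, 7, 0, 1]
At position 6, page 3 is evicted.

3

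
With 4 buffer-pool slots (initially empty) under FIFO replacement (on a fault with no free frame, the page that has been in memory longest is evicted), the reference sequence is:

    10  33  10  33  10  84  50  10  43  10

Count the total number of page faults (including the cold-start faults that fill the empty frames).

10: miss, frames {10}
33: miss, frames {10,33}
10: hit
33: hit
10: hit
84: miss, frames {10,33,84}
50: miss, frames {10,33,84,50}
10: hit
43: miss, evict 10, frames {33,84,50,43}
10: miss, evict 33, frames {84,50,43,10}
Page faults: 6.

6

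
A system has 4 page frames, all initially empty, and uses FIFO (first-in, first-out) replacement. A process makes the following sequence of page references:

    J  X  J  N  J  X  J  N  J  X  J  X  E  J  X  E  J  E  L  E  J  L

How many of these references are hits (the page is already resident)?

J → fault, frames {J}
X → fault, frames {J,X}
J → hit
N → fault, frames {J,X,N}
J → hit
X → hit
J → hit
N → hit
J → hit
X → hit
J → hit
X → hit
E → fault, frames {J,X,N,E}
J → hit
X → hit
E → hit
J → hit
E → hit
L → fault, evict J, frames {X,N,E,L}
E → hit
J → fault, evict X, frames {N,E,L,J}
L → hit
Hits: 16.

16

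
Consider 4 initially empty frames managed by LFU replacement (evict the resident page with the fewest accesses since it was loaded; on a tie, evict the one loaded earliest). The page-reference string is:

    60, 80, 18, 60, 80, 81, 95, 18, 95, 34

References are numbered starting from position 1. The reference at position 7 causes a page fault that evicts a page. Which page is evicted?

18

pos 1: 60 → miss, frames [60]
pos 2: 80 → miss, frames [60, 80]
pos 3: 18 → miss, frames [60, 80, 18]
pos 4: 60 → hit
pos 5: 80 → hit
pos 6: 81 → miss, frames [60, 80, 18, 81]
pos 7: 95 → miss, evict 18, frames [60, 80, 81, 95]
At position 7, page 18 is evicted.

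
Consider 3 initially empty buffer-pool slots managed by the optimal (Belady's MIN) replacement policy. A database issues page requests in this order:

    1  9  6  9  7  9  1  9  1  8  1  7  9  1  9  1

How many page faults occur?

1 -> fault, frames {1}
9 -> fault, frames {1,9}
6 -> fault, frames {1,9,6}
9 -> hit
7 -> fault, evict 6, frames {1,9,7}
9 -> hit
1 -> hit
9 -> hit
1 -> hit
8 -> fault, evict 9, frames {1,7,8}
1 -> hit
7 -> hit
9 -> fault, evict 8, frames {1,7,9}
1 -> hit
9 -> hit
1 -> hit
Page faults: 6.

6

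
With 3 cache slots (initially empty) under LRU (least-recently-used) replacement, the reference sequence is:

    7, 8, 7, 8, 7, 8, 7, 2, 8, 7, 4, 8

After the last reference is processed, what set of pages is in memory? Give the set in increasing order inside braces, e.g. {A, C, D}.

{4, 7, 8}

7: miss, frames [7]
8: miss, frames [7, 8]
7: hit
8: hit
7: hit
8: hit
7: hit
2: miss, frames [8, 7, 2]
8: hit
7: hit
4: miss, evict 2, frames [8, 7, 4]
8: hit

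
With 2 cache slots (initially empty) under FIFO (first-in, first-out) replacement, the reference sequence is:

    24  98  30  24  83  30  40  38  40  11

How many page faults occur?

9

24: miss, frames {24}
98: miss, frames {24,98}
30: miss, evict 24, frames {98,30}
24: miss, evict 98, frames {30,24}
83: miss, evict 30, frames {24,83}
30: miss, evict 24, frames {83,30}
40: miss, evict 83, frames {30,40}
38: miss, evict 30, frames {40,38}
40: hit
11: miss, evict 40, frames {38,11}
Page faults: 9.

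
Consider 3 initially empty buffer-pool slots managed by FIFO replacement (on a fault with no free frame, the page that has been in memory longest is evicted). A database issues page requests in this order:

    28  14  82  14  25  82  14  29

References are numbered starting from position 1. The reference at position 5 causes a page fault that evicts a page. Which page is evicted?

28

pos 1: 28: fault, frames (28)
pos 2: 14: fault, frames (28 14)
pos 3: 82: fault, frames (28 14 82)
pos 4: 14: hit
pos 5: 25: fault, evict 28, frames (14 82 25)
At position 5, page 28 is evicted.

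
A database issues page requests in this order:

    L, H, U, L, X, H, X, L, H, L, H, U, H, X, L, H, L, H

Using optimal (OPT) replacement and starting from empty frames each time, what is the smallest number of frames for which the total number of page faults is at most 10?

f=1: 18 faults
f=2: 9 faults
f=3: 6 faults
f=4: 4 faults
Smallest f with faults ≤ 10 is 2.

2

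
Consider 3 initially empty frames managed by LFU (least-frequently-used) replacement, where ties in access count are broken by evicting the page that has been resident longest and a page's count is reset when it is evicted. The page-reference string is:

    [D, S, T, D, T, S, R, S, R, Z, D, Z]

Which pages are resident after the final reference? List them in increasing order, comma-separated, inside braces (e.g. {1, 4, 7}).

D: fault, frames (D)
S: fault, frames (D S)
T: fault, frames (D S T)
D: hit
T: hit
S: hit
R: fault, evict D, frames (S T R)
S: hit
R: hit
Z: fault, evict T, frames (S R Z)
D: fault, evict Z, frames (S R D)
Z: fault, evict D, frames (S R Z)

{R, S, Z}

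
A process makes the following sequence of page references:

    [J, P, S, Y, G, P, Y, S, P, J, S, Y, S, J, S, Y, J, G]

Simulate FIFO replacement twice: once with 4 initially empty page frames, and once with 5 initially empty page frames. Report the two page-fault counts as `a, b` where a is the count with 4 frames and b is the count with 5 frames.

4 frames: F F F F F . . . . F . . . . . . . . → 6 faults.
5 frames: F F F F F . . . . . . . . . . . . . → 5 faults.
5 < 6: adding a frame reduced faults, as is typical.

6, 5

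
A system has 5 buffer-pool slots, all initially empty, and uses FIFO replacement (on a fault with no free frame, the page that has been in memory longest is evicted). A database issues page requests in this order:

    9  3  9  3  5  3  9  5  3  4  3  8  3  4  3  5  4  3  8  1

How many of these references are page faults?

9 -> fault, frames {9}
3 -> fault, frames {9,3}
9 -> hit
3 -> hit
5 -> fault, frames {9,3,5}
3 -> hit
9 -> hit
5 -> hit
3 -> hit
4 -> fault, frames {9,3,5,4}
3 -> hit
8 -> fault, frames {9,3,5,4,8}
3 -> hit
4 -> hit
3 -> hit
5 -> hit
4 -> hit
3 -> hit
8 -> hit
1 -> fault, evict 9, frames {3,5,4,8,1}
Page faults: 6.

6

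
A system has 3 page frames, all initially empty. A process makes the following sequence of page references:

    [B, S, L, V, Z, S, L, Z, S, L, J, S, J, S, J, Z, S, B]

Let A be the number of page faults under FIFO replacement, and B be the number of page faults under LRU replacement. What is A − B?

1

Under FIFO: F F F F F F F . . . F . . . . F F F → 11 faults.
Under LRU: F F F F F F F . . . F . . . . F . F → 10 faults.
A − B = 11 − 10 = 1.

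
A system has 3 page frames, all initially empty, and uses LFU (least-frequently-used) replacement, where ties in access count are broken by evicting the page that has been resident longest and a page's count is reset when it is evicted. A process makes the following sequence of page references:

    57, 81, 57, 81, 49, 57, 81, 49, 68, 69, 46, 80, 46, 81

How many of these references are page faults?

57 -> fault, frames [57]
81 -> fault, frames [57, 81]
57 -> hit
81 -> hit
49 -> fault, frames [57, 81, 49]
57 -> hit
81 -> hit
49 -> hit
68 -> fault, evict 49, frames [57, 81, 68]
69 -> fault, evict 68, frames [57, 81, 69]
46 -> fault, evict 69, frames [57, 81, 46]
80 -> fault, evict 46, frames [57, 81, 80]
46 -> fault, evict 80, frames [57, 81, 46]
81 -> hit
Page faults: 8.

8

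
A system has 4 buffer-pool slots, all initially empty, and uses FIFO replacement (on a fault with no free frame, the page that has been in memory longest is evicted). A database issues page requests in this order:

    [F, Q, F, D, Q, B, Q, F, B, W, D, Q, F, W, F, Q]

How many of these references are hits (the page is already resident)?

F → fault, frames (F)
Q → fault, frames (F Q)
F → hit
D → fault, frames (F Q D)
Q → hit
B → fault, frames (F Q D B)
Q → hit
F → hit
B → hit
W → fault, evict F, frames (Q D B W)
D → hit
Q → hit
F → fault, evict Q, frames (D B W F)
W → hit
F → hit
Q → fault, evict D, frames (B W F Q)
Hits: 9.

9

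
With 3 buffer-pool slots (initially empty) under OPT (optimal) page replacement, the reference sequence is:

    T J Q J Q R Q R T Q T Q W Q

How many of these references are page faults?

5

T -> miss, frames [T]
J -> miss, frames [T, J]
Q -> miss, frames [T, J, Q]
J -> hit
Q -> hit
R -> miss, evict J, frames [T, Q, R]
Q -> hit
R -> hit
T -> hit
Q -> hit
T -> hit
Q -> hit
W -> miss, evict R, frames [T, Q, W]
Q -> hit
Page faults: 5.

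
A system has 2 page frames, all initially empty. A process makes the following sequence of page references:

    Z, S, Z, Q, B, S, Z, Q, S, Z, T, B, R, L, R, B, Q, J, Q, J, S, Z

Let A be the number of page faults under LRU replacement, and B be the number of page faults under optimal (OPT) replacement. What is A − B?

Under LRU: F F . F F F F F F F F F F F . F F F . . F F → 18 faults.
Under OPT: F F . F F . F F . F F F F F . F F F . . F F → 16 faults.
A − B = 18 − 16 = 2.

2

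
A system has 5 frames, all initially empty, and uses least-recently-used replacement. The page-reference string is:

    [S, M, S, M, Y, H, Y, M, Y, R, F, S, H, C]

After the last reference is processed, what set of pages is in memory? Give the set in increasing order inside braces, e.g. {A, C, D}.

{C, F, H, R, S}

S -> fault, frames {S}
M -> fault, frames {S,M}
S -> hit
M -> hit
Y -> fault, frames {S,M,Y}
H -> fault, frames {S,M,Y,H}
Y -> hit
M -> hit
Y -> hit
R -> fault, frames {S,H,M,Y,R}
F -> fault, evict S, frames {H,M,Y,R,F}
S -> fault, evict H, frames {M,Y,R,F,S}
H -> fault, evict M, frames {Y,R,F,S,H}
C -> fault, evict Y, frames {R,F,S,H,C}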